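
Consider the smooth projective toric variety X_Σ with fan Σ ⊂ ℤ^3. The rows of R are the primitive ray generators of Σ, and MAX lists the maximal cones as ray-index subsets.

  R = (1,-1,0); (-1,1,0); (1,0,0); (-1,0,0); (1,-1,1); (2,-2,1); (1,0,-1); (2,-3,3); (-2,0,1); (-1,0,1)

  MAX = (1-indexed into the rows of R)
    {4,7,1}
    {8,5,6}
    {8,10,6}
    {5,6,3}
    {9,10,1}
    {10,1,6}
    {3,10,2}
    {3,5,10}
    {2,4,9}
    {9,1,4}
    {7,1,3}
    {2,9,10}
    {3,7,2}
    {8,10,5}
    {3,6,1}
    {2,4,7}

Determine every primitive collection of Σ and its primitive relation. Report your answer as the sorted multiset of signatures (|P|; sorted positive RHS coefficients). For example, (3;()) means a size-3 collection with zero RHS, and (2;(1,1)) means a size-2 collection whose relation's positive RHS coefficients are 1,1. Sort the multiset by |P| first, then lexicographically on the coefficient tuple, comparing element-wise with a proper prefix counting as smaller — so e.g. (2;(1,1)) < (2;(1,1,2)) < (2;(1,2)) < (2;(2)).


|primitive collections| = 24. Relations:

  • {1,2}:  v_{1} + v_{2} = 0 ; sig = (2;())
  • {3,4}:  v_{3} + v_{4} = 0 ; sig = (2;())
  • {7,10}:  v_{7} + v_{10} = 0 ; sig = (2;())
  • {1,5}:  v_{1} + v_{5} = v_{6} ; sig = (2;(1))
  • {2,6}:  v_{2} + v_{6} = v_{5} ; sig = (2;(1))
  • {3,9}:  v_{3} + v_{9} = v_{10} ; sig = (2;(1))
  • {4,10}:  v_{4} + v_{10} = v_{9} ; sig = (2;(1))
  • {7,9}:  v_{7} + v_{9} = v_{4} ; sig = (2;(1))
  • {2,5}:  v_{2} + v_{5} = v_{3} + v_{10} ; sig = (2;(1,1))
  • {4,5}:  v_{4} + v_{5} = v_{1} + v_{10} ; sig = (2;(1,1))
  • {5,7}:  v_{5} + v_{7} = v_{1} + v_{3} ; sig = (2;(1,1))
  • {7,8}:  v_{7} + v_{8} = v_{5} + v_{6} ; sig = (2;(1,1))
  • {4,8}:  v_{4} + v_{8} = v_{1} + v_{6} + 2·v_{10} ; sig = (2;(1,1,2))
  • {8,9}:  v_{8} + v_{9} = v_{1} + v_{6} + 3·v_{10} ; sig = (2;(1,1,3))
  • {1,8}:  v_{1} + v_{8} = 2·v_{6} + v_{10} ; sig = (2;(1,2))
  • {2,8}:  v_{2} + v_{8} = 2·v_{5} + v_{10} ; sig = (2;(1,2))
  • {4,6}:  v_{4} + v_{6} = 2·v_{1} + v_{10} ; sig = (2;(1,2))
  • {5,9}:  v_{5} + v_{9} = v_{1} + 2·v_{10} ; sig = (2;(1,2))
  • {6,7}:  v_{6} + v_{7} = 2·v_{1} + v_{3} ; sig = (2;(1,2))
  • {6,9}:  v_{6} + v_{9} = 2·v_{1} + 2·v_{10} ; sig = (2;(2,2))
  • {3,8}:  v_{3} + v_{8} = 3·v_{5} ; sig = (2;(3))
  • {1,3,10}:  v_{1} + v_{3} + v_{10} = v_{5} ; sig = (3;(1))
  • {5,6,10}:  v_{5} + v_{6} + v_{10} = v_{8} ; sig = (3;(1))
  • {3,6,10}:  v_{3} + v_{6} + v_{10} = 2·v_{5} ; sig = (3;(2))

Signatures (|P|; sorted positive RHS coefficients), sorted:
    |P|=2: 21 collections, coeffs (), (), (), (1), (1), (1), (1), (1), (1,1), (1,1), (1,1), (1,1), (1,1,2), (1,1,3), (1,2), (1,2), (1,2), (1,2), (1,2), (2,2), (3)
    |P|=3: 3 collections, coeffs (1), (1), (2)


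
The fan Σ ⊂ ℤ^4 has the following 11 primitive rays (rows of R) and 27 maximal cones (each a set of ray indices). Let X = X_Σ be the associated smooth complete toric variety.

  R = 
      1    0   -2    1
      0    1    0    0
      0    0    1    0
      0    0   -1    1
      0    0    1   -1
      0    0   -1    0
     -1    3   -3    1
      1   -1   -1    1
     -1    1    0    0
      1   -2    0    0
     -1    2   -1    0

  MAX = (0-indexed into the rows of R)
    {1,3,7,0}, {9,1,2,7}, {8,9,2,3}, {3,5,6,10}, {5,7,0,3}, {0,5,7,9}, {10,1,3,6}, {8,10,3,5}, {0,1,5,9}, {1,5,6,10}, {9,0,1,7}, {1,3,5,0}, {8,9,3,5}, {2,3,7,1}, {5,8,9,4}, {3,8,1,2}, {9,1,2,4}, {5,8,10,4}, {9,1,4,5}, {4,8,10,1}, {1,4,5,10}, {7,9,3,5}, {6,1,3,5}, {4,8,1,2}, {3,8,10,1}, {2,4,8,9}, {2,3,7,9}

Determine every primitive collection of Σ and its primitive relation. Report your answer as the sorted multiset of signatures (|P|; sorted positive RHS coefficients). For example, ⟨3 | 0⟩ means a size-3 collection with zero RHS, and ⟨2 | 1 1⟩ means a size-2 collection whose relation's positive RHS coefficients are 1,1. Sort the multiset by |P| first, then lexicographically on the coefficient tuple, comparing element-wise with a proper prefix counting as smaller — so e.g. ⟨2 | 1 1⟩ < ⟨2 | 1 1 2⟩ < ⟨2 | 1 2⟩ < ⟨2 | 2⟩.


|primitive collections| = 23. Relations:

  • {2,5}:  v_{2} + v_{5} = 0  so sig = ⟨2 | 0⟩
  • {3,4}:  v_{3} + v_{4} = 0  so sig = ⟨2 | 0⟩
  • {7,8}:  v_{7} + v_{8} = v_{3}  so sig = ⟨2 | 1⟩
  • {9,10}:  v_{9} + v_{10} = v_{5}  so sig = ⟨2 | 1⟩
  • {0,2}:  v_{0} + v_{2} = v_{1} + v_{7}  so sig = ⟨2 | 1 1⟩
  • {2,10}:  v_{2} + v_{10} = v_{1} + v_{8}  so sig = ⟨2 | 1 1⟩
  • {4,7}:  v_{4} + v_{7} = v_{1} + v_{9}  so sig = ⟨2 | 1 1⟩
  • {0,8}:  v_{0} + v_{8} = v_{1} + v_{3} + v_{5}  so sig = ⟨2 | 1 1 1⟩
  • {2,6}:  v_{2} + v_{6} = v_{1} + v_{3} + v_{10}  so sig = ⟨2 | 1 1 1⟩
  • {4,6}:  v_{4} + v_{6} = v_{1} + v_{5} + v_{10}  so sig = ⟨2 | 1 1 1⟩
  • {7,10}:  v_{7} + v_{10} = v_{1} + v_{3} + v_{5}  so sig = ⟨2 | 1 1 1⟩
  • {0,4}:  v_{0} + v_{4} = 2·v_{1} + v_{5} + v_{9}  so sig = ⟨2 | 1 1 2⟩
  • {6,9}:  v_{6} + v_{9} = v_{1} + v_{3} + 2·v_{5}  so sig = ⟨2 | 1 1 2⟩
  • {6,8}:  v_{6} + v_{8} = v_{3} + 2·v_{10}  so sig = ⟨2 | 1 2⟩
  • {0,10}:  v_{0} + v_{10} = 2·v_{1} + v_{3} + 2·v_{5}  so sig = ⟨2 | 1 2 2⟩
  • {6,7}:  v_{6} + v_{7} = 2·v_{1} + 2·v_{3} + 2·v_{5}  so sig = ⟨2 | 2 2 2⟩
  • {0,6}:  v_{0} + v_{6} = 3·v_{1} + 2·v_{3} + 3·v_{5}  so sig = ⟨2 | 2 3 3⟩
  • {1,8,9}:  v_{1} + v_{8} + v_{9} = 0  so sig = ⟨3 | 0⟩
  • {1,3,9}:  v_{1} + v_{3} + v_{9} = v_{7}  so sig = ⟨3 | 1⟩
  • {1,5,7}:  v_{1} + v_{5} + v_{7} = v_{0}  so sig = ⟨3 | 1⟩
  • {1,5,8}:  v_{1} + v_{5} + v_{8} = v_{10}  so sig = ⟨3 | 1⟩
  • {0,3,9}:  v_{0} + v_{3} + v_{9} = v_{5} + 2·v_{7}  so sig = ⟨3 | 1 2⟩
  • {1,3,5,10}:  v_{1} + v_{3} + v_{5} + v_{10} = v_{6}  so sig = ⟨4 | 1⟩

Hence PRS(X_Σ) =
    |P|=2: 17 collections, coeffs (), (), (1), (1), (1,1), (1,1), (1,1), (1,1,1), (1,1,1), (1,1,1), (1,1,1), (1,1,2), (1,1,2), (1,2), (1,2,2), (2,2,2), (2,3,3)
    |P|=3: 5 collections, coeffs (), (1), (1), (1), (1,2)
    |P|=4: 1 collection, coeffs (1)


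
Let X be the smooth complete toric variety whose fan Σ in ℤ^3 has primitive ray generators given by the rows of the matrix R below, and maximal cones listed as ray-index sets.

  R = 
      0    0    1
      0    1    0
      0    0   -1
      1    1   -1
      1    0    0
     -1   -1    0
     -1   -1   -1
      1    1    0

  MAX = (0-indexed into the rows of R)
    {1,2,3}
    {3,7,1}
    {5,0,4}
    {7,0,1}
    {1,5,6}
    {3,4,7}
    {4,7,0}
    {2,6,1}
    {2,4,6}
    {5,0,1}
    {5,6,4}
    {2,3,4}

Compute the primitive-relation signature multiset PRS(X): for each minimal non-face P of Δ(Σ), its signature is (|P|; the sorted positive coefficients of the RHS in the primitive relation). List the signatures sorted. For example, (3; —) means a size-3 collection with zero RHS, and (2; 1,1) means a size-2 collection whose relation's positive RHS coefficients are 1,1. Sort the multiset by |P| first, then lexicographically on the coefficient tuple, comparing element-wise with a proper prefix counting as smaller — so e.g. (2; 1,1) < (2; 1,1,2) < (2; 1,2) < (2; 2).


10 minimal non-faces of Δ(Σ) (on 8 rays):

  P={0,2}:  v_{0} + v_{2} = 0 — sig = (2; —)
  P={5,7}:  v_{5} + v_{7} = 0 — sig = (2; —)
  P={0,3}:  v_{0} + v_{3} = v_{7} — sig = (2; 1)
  P={0,6}:  v_{0} + v_{6} = v_{5} — sig = (2; 1)
  P={1,4}:  v_{1} + v_{4} = v_{7} — sig = (2; 1)
  P={2,5}:  v_{2} + v_{5} = v_{6} — sig = (2; 1)
  P={2,7}:  v_{2} + v_{7} = v_{3} — sig = (2; 1)
  P={3,5}:  v_{3} + v_{5} = v_{2} — sig = (2; 1)
  P={6,7}:  v_{6} + v_{7} = v_{2} — sig = (2; 1)
  P={3,6}:  v_{3} + v_{6} = 2·v_{2} — sig = (2; 2)

so the primitive-relation signature multiset is
    |P|=2: 10 collections, coeffs (), (), (1), (1), (1), (1), (1), (1), (1), (2)


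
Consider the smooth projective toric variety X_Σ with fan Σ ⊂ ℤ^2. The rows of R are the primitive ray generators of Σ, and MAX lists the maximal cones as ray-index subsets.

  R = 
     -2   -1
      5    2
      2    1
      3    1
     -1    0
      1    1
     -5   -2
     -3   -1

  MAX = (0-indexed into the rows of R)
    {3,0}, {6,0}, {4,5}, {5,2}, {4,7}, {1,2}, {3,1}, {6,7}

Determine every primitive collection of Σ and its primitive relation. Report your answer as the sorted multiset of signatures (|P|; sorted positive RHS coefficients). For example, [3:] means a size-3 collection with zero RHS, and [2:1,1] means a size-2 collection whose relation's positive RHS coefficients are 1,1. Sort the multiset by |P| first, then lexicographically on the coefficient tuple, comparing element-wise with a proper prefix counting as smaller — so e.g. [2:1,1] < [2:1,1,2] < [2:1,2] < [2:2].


Minimal non-faces — 20 found among 8 rays, 8 max cones:

  P={0,2}:  v_{0} + v_{2} = 0  →  sig = [2:]
  P={1,6}:  v_{1} + v_{6} = 0  →  sig = [2:]
  P={3,7}:  v_{3} + v_{7} = 0  →  sig = [2:]
  P={0,1}:  v_{0} + v_{1} = v_{3}  →  sig = [2:1]
  P={0,4}:  v_{0} + v_{4} = v_{7}  →  sig = [2:1]
  P={0,5}:  v_{0} + v_{5} = v_{4}  →  sig = [2:1]
  P={0,7}:  v_{0} + v_{7} = v_{6}  →  sig = [2:1]
  P={1,7}:  v_{1} + v_{7} = v_{2}  →  sig = [2:1]
  P={2,3}:  v_{2} + v_{3} = v_{1}  →  sig = [2:1]
  P={2,4}:  v_{2} + v_{4} = v_{5}  →  sig = [2:1]
  P={2,6}:  v_{2} + v_{6} = v_{7}  →  sig = [2:1]
  P={2,7}:  v_{2} + v_{7} = v_{4}  →  sig = [2:1]
  P={3,4}:  v_{3} + v_{4} = v_{2}  →  sig = [2:1]
  P={3,6}:  v_{3} + v_{6} = v_{0}  →  sig = [2:1]
  P={5,6}:  v_{5} + v_{6} = v_{4} + v_{7}  →  sig = [2:1,1]
  P={1,4}:  v_{1} + v_{4} = 2·v_{2}  →  sig = [2:2]
  P={3,5}:  v_{3} + v_{5} = 2·v_{2}  →  sig = [2:2]
  P={4,6}:  v_{4} + v_{6} = 2·v_{7}  →  sig = [2:2]
  P={5,7}:  v_{5} + v_{7} = 2·v_{4}  →  sig = [2:2]
  P={1,5}:  v_{1} + v_{5} = 3·v_{2}  →  sig = [2:3]

Sorted signature multiset PRS(X):
{ [2:] ×3,  [2:1] ×11,  [2:1,1],  [2:2] ×4,  [2:3] }


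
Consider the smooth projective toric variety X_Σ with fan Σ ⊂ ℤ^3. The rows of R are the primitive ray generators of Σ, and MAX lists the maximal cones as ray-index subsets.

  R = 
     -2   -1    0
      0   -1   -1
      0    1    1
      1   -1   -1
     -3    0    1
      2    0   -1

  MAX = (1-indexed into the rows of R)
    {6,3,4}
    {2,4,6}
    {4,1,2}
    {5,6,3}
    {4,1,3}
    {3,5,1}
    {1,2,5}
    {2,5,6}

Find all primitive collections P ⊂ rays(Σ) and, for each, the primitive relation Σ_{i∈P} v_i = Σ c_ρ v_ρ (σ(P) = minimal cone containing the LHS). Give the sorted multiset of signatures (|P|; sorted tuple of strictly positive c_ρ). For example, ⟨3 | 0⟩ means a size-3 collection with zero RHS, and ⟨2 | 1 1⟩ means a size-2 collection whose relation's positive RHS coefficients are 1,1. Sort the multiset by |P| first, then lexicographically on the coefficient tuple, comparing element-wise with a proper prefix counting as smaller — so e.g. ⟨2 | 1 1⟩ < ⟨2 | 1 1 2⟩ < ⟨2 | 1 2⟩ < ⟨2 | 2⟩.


The 3 primitive collections of Σ (r=6, n=3):

  P = {2,3}:  v_{2} + v_{3} = 0 ; sig = ⟨2 | 0⟩
  P = {1,6}:  v_{1} + v_{6} = v_{2} ; sig = ⟨2 | 1⟩
  P = {4,5}:  v_{4} + v_{5} = v_{1} ; sig = ⟨2 | 1⟩

Signatures (|P|; sorted positive RHS coefficients), sorted:
    ⟨2 | 0⟩
    ⟨2 | 1⟩
    ⟨2 | 1⟩


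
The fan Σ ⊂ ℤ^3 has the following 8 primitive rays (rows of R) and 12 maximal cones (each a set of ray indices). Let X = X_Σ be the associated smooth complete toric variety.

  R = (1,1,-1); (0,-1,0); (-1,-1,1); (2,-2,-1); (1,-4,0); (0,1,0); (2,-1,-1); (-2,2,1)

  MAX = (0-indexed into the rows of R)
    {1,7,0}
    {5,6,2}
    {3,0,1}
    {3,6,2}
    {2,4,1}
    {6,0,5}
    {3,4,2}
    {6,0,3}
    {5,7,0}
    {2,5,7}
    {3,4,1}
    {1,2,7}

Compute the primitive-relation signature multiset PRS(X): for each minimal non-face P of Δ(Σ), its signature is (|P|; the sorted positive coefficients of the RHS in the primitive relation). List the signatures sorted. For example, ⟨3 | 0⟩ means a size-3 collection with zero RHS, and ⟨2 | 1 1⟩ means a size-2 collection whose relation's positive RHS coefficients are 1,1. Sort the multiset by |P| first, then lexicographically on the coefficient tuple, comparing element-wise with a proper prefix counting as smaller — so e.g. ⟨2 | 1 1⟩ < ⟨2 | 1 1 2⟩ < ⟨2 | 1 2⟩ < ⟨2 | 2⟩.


|primitive collections| = 11. Relations:

  {0,2}:  v_{0} + v_{2} = 0  so sig = ⟨2 | 0⟩
  {1,5}:  v_{1} + v_{5} = 0  so sig = ⟨2 | 0⟩
  {3,7}:  v_{3} + v_{7} = 0  so sig = ⟨2 | 0⟩
  {1,6}:  v_{1} + v_{6} = v_{3}  so sig = ⟨2 | 1⟩
  {3,5}:  v_{3} + v_{5} = v_{6}  so sig = ⟨2 | 1⟩
  {6,7}:  v_{6} + v_{7} = v_{5}  so sig = ⟨2 | 1⟩
  {0,4}:  v_{0} + v_{4} = v_{1} + v_{3}  so sig = ⟨2 | 1 1⟩
  {4,5}:  v_{4} + v_{5} = v_{2} + v_{3}  so sig = ⟨2 | 1 1⟩
  {4,7}:  v_{4} + v_{7} = v_{1} + v_{2}  so sig = ⟨2 | 1 1⟩
  {4,6}:  v_{4} + v_{6} = v_{2} + 2·v_{3}  so sig = ⟨2 | 1 2⟩
  {1,2,3}:  v_{1} + v_{2} + v_{3} = v_{4}  so sig = ⟨3 | 1⟩

Hence PRS(X_Σ) =
    |P|=2: 10 collections, coeffs (), (), (), (1), (1), (1), (1,1), (1,1), (1,1), (1,2)
    |P|=3: 1 collection, coeffs (1)


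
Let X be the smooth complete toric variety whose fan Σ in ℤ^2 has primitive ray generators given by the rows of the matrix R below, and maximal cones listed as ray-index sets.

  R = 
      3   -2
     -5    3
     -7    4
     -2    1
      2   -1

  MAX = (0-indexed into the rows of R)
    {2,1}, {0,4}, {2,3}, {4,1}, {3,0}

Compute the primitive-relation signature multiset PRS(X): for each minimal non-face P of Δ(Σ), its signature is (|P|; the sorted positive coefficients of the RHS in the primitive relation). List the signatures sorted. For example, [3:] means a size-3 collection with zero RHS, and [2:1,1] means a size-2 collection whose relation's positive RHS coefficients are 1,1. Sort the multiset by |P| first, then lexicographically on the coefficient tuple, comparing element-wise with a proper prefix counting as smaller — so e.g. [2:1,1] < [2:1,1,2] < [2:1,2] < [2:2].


Δ(Σ) — 5 vertices, 5 min non-faces:

  P={3,4}:  v_{3} + v_{4} = 0  so sig = [2:]
  P={0,1}:  v_{0} + v_{1} = v_{3}  so sig = [2:1]
  P={1,3}:  v_{1} + v_{3} = v_{2}  so sig = [2:1]
  P={2,4}:  v_{2} + v_{4} = v_{1}  so sig = [2:1]
  P={0,2}:  v_{0} + v_{2} = 2·v_{3}  so sig = [2:2]

so the primitive-relation signature multiset is
    |P|=2: 5 collections, coeffs (), (1), (1), (1), (2)


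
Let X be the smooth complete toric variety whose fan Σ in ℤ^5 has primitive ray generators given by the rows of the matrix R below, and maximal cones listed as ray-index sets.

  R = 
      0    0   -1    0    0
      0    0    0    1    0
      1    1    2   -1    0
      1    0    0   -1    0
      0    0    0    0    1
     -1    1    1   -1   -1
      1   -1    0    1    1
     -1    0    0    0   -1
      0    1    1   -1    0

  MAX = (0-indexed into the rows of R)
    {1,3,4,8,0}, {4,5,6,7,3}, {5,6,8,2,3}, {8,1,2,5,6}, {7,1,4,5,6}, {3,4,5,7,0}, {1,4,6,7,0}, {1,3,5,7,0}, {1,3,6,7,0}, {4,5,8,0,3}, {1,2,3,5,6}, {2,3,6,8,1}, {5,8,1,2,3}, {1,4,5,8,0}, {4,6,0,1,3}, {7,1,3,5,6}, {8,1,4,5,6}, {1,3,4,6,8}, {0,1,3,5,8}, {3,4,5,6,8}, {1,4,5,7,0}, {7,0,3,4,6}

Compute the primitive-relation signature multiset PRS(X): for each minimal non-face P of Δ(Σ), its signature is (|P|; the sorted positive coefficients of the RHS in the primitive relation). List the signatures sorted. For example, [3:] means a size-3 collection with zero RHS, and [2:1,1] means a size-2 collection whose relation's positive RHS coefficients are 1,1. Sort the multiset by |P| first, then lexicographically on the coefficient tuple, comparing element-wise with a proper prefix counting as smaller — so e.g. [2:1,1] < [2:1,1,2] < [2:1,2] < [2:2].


Δ(Σ) — 9 vertices, 9 min non-faces:

  • {7,8}:  v_{7} + v_{8} = v_{5} — sig = [2:1]
  • {0,2}:  v_{0} + v_{2} = v_{1} + v_{3} + v_{8} — sig = [2:1,1,1]
  • {2,7}:  v_{2} + v_{7} = v_{1} + v_{3} + 2·v_{5} + v_{6} — sig = [2:1,1,1,2]
  • {2,4}:  v_{2} + v_{4} = v_{6} + 2·v_{8} — sig = [2:1,2]
  • {0,5,6}:  v_{0} + v_{5} + v_{6} = 0 — sig = [3:]
  • {0,6,8}:  v_{0} + v_{6} + v_{8} = v_{1} + v_{3} + v_{4} — sig = [3:1,1,1]
  • {1,3,4,7}:  v_{1} + v_{3} + v_{4} + v_{7} = 0 — sig = [4:]
  • {1,3,4,5}:  v_{1} + v_{3} + v_{4} + v_{5} = v_{8} — sig = [4:1]
  • {1,3,5,6,8}:  v_{1} + v_{3} + v_{5} + v_{6} + v_{8} = v_{2} — sig = [5:1]

Signatures (|P|; sorted positive RHS coefficients), sorted:
[[2:1], [2:1,1,1], [2:1,1,1,2], [2:1,2], [3:], [3:1,1,1], [4:], [4:1], [5:1]]


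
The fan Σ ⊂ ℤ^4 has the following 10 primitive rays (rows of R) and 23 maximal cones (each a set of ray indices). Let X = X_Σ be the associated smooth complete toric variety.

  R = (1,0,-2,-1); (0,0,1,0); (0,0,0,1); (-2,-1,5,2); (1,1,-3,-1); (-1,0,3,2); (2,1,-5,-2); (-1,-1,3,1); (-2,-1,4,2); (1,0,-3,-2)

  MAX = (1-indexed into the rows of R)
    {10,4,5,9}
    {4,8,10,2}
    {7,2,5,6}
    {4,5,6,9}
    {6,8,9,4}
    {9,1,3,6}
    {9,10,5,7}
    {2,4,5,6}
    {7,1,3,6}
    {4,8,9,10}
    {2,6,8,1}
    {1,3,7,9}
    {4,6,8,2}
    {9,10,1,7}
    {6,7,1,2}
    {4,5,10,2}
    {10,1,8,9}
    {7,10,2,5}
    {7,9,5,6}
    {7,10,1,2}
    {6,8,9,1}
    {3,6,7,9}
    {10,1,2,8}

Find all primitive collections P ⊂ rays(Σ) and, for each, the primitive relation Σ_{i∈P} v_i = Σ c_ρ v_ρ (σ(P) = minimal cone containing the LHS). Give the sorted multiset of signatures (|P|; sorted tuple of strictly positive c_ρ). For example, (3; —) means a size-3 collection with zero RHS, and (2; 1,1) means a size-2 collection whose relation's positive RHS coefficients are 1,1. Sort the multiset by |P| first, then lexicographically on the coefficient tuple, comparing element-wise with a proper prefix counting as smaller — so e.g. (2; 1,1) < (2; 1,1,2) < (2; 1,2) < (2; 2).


|primitive collections| = 13. Relations:

  • {4,7}:  v_{4} + v_{7} = 0 — sig = (2; —)
  • {5,8}:  v_{5} + v_{8} = 0 — sig = (2; —)
  • {6,10}:  v_{6} + v_{10} = 0 — sig = (2; —)
  • {1,4}:  v_{1} + v_{4} = v_{8} — sig = (2; 1)
  • {1,5}:  v_{1} + v_{5} = v_{7} — sig = (2; 1)
  • {2,9}:  v_{2} + v_{9} = v_{4} — sig = (2; 1)
  • {7,8}:  v_{7} + v_{8} = v_{1} — sig = (2; 1)
  • {2,3}:  v_{2} + v_{3} = v_{1} + v_{6} — sig = (2; 1,1)
  • {3,4}:  v_{3} + v_{4} = v_{1} + v_{6} + v_{9} — sig = (2; 1,1,1)
  • {3,10}:  v_{3} + v_{10} = v_{1} + v_{7} + v_{9} — sig = (2; 1,1,1)
  • {3,5}:  v_{3} + v_{5} = v_{6} + 2·v_{7} + v_{9} — sig = (2; 1,1,2)
  • {3,8}:  v_{3} + v_{8} = 2·v_{1} + v_{6} + v_{9} — sig = (2; 1,1,2)
  • {1,6,7,9}:  v_{1} + v_{6} + v_{7} + v_{9} = v_{3} — sig = (4; 1)

Sorted signature multiset PRS(X):
{ (2; —) ×3,  (2; 1) ×4,  (2; 1,1),  (2; 1,1,1) ×2,  (2; 1,1,2) ×2,  (4; 1) }


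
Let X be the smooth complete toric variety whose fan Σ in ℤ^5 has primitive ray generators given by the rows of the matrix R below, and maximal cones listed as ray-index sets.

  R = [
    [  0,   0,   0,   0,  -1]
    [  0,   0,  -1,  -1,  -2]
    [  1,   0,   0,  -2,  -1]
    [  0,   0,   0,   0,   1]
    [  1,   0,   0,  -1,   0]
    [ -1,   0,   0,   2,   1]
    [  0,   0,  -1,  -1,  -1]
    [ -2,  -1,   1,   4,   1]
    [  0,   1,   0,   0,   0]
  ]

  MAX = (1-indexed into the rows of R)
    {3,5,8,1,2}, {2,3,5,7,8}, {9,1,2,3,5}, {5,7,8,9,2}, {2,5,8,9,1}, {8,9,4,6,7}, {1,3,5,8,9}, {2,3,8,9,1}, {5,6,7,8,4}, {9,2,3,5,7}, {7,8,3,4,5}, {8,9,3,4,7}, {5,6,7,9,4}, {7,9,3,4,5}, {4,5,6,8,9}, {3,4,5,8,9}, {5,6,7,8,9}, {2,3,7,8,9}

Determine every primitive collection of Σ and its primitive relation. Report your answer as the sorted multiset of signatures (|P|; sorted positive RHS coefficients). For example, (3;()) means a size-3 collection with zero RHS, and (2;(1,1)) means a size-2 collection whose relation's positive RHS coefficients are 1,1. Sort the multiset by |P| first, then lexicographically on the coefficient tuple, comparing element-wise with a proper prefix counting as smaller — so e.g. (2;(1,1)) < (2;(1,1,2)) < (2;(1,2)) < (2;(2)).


|primitive collections| = 9. Relations:

  {1,4}:  v_{1} + v_{4} = 0  →  sig = (2;())
  {3,6}:  v_{3} + v_{6} = 0  →  sig = (2;())
  {1,7}:  v_{1} + v_{7} = v_{2}  →  sig = (2;(1))
  {2,4}:  v_{2} + v_{4} = v_{7}  →  sig = (2;(1))
  {1,6}:  v_{1} + v_{6} = v_{5} + v_{7} + v_{8} + v_{9}  →  sig = (2;(1,1,1,1))
  {2,6}:  v_{2} + v_{6} = v_{5} + 2·v_{7} + v_{8} + v_{9}  →  sig = (2;(1,1,1,2))
  {3,5,7,8,9}:  v_{3} + v_{5} + v_{7} + v_{8} + v_{9} = v_{1}  →  sig = (5;(1))
  {4,5,7,8,9}:  v_{4} + v_{5} + v_{7} + v_{8} + v_{9} = v_{6}  →  sig = (5;(1))
  {2,3,5,8,9}:  v_{2} + v_{3} + v_{5} + v_{8} + v_{9} = 2·v_{1}  →  sig = (5;(2))

Hence PRS(X_Σ) =
    |P|=2: 6 collections, coeffs (), (), (1), (1), (1,1,1,1), (1,1,1,2)
    |P|=5: 3 collections, coeffs (1), (1), (2)


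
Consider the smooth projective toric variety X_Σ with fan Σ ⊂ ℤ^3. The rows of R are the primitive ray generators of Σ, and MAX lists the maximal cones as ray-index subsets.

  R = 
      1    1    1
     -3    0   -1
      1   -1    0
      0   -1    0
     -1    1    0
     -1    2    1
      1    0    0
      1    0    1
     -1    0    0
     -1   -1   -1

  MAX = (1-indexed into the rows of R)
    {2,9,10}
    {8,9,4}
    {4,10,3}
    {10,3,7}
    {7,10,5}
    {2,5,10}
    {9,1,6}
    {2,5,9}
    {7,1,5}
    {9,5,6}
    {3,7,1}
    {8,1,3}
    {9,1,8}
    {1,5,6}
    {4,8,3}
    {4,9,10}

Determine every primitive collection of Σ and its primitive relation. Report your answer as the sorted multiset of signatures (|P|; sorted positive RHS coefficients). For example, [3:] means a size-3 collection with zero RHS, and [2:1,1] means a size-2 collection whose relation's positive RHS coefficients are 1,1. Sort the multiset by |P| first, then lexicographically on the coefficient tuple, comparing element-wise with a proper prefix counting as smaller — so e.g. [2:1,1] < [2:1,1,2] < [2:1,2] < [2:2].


23 minimal non-faces of Δ(Σ) (on 10 rays):

  P = {1,10}:  v_{1} + v_{10} = 0  ⇒ sig = [2:]
  P = {3,5}:  v_{3} + v_{5} = 0  ⇒ sig = [2:]
  P = {7,9}:  v_{7} + v_{9} = 0  ⇒ sig = [2:]
  P = {1,4}:  v_{1} + v_{4} = v_{8}  ⇒ sig = [2:1]
  P = {3,9}:  v_{3} + v_{9} = v_{4}  ⇒ sig = [2:1]
  P = {4,5}:  v_{4} + v_{5} = v_{9}  ⇒ sig = [2:1]
  P = {4,7}:  v_{4} + v_{7} = v_{3}  ⇒ sig = [2:1]
  P = {8,10}:  v_{8} + v_{10} = v_{4}  ⇒ sig = [2:1]
  P = {1,2}:  v_{1} + v_{2} = v_{5} + v_{9}  ⇒ sig = [2:1,1]
  P = {2,3}:  v_{2} + v_{3} = v_{9} + v_{10}  ⇒ sig = [2:1,1]
  P = {2,7}:  v_{2} + v_{7} = v_{5} + v_{10}  ⇒ sig = [2:1,1]
  P = {3,6}:  v_{3} + v_{6} = v_{1} + v_{9}  ⇒ sig = [2:1,1]
  P = {5,8}:  v_{5} + v_{8} = v_{1} + v_{9}  ⇒ sig = [2:1,1]
  P = {6,7}:  v_{6} + v_{7} = v_{1} + v_{5}  ⇒ sig = [2:1,1]
  P = {6,10}:  v_{6} + v_{10} = v_{5} + v_{9}  ⇒ sig = [2:1,1]
  P = {7,8}:  v_{7} + v_{8} = v_{1} + v_{3}  ⇒ sig = [2:1,1]
  P = {2,4}:  v_{2} + v_{4} = 2·v_{9} + v_{10}  ⇒ sig = [2:1,2]
  P = {4,6}:  v_{4} + v_{6} = v_{1} + 2·v_{9}  ⇒ sig = [2:1,2]
  P = {2,8}:  v_{2} + v_{8} = 2·v_{9}  ⇒ sig = [2:2]
  P = {2,6}:  v_{2} + v_{6} = 2·v_{5} + 2·v_{9}  ⇒ sig = [2:2,2]
  P = {6,8}:  v_{6} + v_{8} = 2·v_{1} + 2·v_{9}  ⇒ sig = [2:2,2]
  P = {1,5,9}:  v_{1} + v_{5} + v_{9} = v_{6}  ⇒ sig = [3:1]
  P = {5,9,10}:  v_{5} + v_{9} + v_{10} = v_{2}  ⇒ sig = [3:1]

Signatures (|P|; sorted positive RHS coefficients), sorted:
    |P|=2: 21 collections, coeffs (), (), (), (1), (1), (1), (1), (1), (1,1), (1,1), (1,1), (1,1), (1,1), (1,1), (1,1), (1,1), (1,2), (1,2), (2), (2,2), (2,2)
    |P|=3: 2 collections, coeffs (1), (1)


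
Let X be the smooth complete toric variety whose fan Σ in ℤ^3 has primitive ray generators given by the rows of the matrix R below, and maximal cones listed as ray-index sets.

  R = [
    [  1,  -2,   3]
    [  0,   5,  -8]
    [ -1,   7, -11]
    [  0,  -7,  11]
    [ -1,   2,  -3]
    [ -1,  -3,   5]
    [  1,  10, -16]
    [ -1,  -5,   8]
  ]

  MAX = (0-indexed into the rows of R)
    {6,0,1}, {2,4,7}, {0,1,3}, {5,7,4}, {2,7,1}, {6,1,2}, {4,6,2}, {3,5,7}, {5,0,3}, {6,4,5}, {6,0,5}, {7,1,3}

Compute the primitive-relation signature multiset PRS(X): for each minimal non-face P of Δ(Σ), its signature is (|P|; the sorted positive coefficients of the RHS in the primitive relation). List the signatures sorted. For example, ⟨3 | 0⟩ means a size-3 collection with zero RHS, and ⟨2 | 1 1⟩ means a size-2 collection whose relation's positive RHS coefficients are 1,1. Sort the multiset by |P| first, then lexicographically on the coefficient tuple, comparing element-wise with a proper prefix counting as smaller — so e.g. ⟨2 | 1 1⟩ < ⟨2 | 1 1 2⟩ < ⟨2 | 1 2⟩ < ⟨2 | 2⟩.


10 collections generate NE(X_Σ); each relation:

  • {0,4}:  v_{0} + v_{4} = 0  →  sig = ⟨2 | 0⟩
  • {0,2}:  v_{0} + v_{2} = v_{1}  →  sig = ⟨2 | 1⟩
  • {0,7}:  v_{0} + v_{7} = v_{3}  →  sig = ⟨2 | 1⟩
  • {1,4}:  v_{1} + v_{4} = v_{2}  →  sig = ⟨2 | 1⟩
  • {1,5}:  v_{1} + v_{5} = v_{4}  →  sig = ⟨2 | 1⟩
  • {3,4}:  v_{3} + v_{4} = v_{7}  →  sig = ⟨2 | 1⟩
  • {6,7}:  v_{6} + v_{7} = v_{1}  →  sig = ⟨2 | 1⟩
  • {2,3}:  v_{2} + v_{3} = v_{1} + v_{7}  →  sig = ⟨2 | 1 1⟩
  • {3,6}:  v_{3} + v_{6} = v_{0} + v_{1}  →  sig = ⟨2 | 1 1⟩
  • {2,5}:  v_{2} + v_{5} = 2·v_{4}  →  sig = ⟨2 | 2⟩

Sorted signature multiset PRS(X):
    ⟨2 | 0⟩
    ⟨2 | 1⟩
    ⟨2 | 1⟩
    ⟨2 | 1⟩
    ⟨2 | 1⟩
    ⟨2 | 1⟩
    ⟨2 | 1⟩
    ⟨2 | 1 1⟩
    ⟨2 | 1 1⟩
    ⟨2 | 2⟩


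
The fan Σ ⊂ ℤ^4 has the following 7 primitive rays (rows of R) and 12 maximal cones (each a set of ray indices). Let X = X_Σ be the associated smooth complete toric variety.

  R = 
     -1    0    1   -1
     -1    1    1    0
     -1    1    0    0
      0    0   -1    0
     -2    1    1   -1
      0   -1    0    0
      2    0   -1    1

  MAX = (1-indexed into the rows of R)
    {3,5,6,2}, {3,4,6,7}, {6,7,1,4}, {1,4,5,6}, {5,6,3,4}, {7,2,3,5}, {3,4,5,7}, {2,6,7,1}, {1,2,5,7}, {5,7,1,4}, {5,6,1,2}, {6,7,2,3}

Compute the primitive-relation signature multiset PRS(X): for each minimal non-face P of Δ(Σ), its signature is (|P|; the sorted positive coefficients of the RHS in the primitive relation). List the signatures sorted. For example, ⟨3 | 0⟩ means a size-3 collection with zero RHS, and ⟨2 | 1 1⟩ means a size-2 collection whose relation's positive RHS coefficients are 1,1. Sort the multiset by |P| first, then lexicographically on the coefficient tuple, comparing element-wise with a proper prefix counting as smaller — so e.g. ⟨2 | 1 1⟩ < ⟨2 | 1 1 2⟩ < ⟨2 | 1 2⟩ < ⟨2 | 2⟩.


|primitive collections| = 3. Relations:

  P = {1,3}:  v_{1} + v_{3} = v_{5}  →  sig = ⟨2 | 1⟩
  P = {2,4}:  v_{2} + v_{4} = v_{3}  →  sig = ⟨2 | 1⟩
  P = {5,6,7}:  v_{5} + v_{6} + v_{7} = 0  →  sig = ⟨3 | 0⟩

Sorted signature multiset PRS(X):
    |P|=2: 2 collections, coeffs (1), (1)
    |P|=3: 1 collection, coeffs ()


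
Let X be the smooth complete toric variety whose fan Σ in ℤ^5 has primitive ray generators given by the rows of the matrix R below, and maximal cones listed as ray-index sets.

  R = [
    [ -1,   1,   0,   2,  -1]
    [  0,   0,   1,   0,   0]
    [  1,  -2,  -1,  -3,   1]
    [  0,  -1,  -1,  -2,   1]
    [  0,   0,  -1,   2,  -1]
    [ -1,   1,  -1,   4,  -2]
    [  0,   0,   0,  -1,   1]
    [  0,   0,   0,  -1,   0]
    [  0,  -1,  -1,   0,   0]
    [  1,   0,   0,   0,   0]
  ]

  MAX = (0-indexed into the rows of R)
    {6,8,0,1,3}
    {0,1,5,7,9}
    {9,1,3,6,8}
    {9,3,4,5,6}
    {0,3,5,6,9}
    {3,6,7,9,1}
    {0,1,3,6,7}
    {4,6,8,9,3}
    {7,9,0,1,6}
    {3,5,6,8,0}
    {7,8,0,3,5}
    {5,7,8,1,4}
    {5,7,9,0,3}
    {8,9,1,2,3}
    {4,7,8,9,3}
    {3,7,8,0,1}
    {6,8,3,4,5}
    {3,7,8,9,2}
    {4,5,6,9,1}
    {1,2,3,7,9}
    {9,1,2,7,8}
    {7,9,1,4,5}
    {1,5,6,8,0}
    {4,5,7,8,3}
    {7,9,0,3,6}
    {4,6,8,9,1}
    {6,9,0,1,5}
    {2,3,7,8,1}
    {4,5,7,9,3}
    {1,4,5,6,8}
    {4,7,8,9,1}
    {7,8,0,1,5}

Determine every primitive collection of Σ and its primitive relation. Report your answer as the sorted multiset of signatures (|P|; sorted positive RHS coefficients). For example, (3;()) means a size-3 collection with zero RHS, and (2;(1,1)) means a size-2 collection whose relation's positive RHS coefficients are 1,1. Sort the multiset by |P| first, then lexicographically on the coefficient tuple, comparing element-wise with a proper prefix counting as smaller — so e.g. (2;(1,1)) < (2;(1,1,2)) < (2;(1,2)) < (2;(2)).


Δ(Σ) — 10 vertices, 14 min non-faces:

  P={0,4}:  v_{0} + v_{4} = v_{5} ; sig = (2;(1))
  P={0,2}:  v_{0} + v_{2} = v_{7} + v_{8} ; sig = (2;(1,1))
  P={2,5}:  v_{2} + v_{5} = v_{4} + v_{7} + v_{8} ; sig = (2;(1,1,1))
  P={2,4}:  v_{2} + v_{4} = v_{7} + 2·v_{8} + v_{9} ; sig = (2;(1,1,2))
  P={2,6}:  v_{2} + v_{6} = v_{1} + 2·v_{3} + v_{9} ; sig = (2;(1,1,2))
  P={0,8,9}:  v_{0} + v_{8} + v_{9} = v_{4} ; sig = (3;(1))
  P={1,3,4}:  v_{1} + v_{3} + v_{4} = v_{8} ; sig = (3;(1))
  P={6,7,8}:  v_{6} + v_{7} + v_{8} = v_{3} ; sig = (3;(1))
  P={1,3,5}:  v_{1} + v_{3} + v_{5} = v_{0} + v_{8} ; sig = (3;(1,1))
  P={4,6,7}:  v_{4} + v_{6} + v_{7} = v_{0} + v_{3} + v_{9} ; sig = (3;(1,1,1))
  P={5,6,7}:  v_{5} + v_{6} + v_{7} = 2·v_{0} + v_{3} + v_{9} ; sig = (3;(1,1,2))
  P={5,8,9}:  v_{5} + v_{8} + v_{9} = 2·v_{4} ; sig = (3;(2))
  P={0,1,3,9}:  v_{0} + v_{1} + v_{3} + v_{9} = 0 ; sig = (4;())
  P={1,3,7,8,9}:  v_{1} + v_{3} + v_{7} + v_{8} + v_{9} = v_{2} ; sig = (5;(1))

Sorted signature multiset PRS(X):
    (2;(1))
    (2;(1,1))
    (2;(1,1,1))
    (2;(1,1,2))
    (2;(1,1,2))
    (3;(1))
    (3;(1))
    (3;(1))
    (3;(1,1))
    (3;(1,1,1))
    (3;(1,1,2))
    (3;(2))
    (4;())
    (5;(1))


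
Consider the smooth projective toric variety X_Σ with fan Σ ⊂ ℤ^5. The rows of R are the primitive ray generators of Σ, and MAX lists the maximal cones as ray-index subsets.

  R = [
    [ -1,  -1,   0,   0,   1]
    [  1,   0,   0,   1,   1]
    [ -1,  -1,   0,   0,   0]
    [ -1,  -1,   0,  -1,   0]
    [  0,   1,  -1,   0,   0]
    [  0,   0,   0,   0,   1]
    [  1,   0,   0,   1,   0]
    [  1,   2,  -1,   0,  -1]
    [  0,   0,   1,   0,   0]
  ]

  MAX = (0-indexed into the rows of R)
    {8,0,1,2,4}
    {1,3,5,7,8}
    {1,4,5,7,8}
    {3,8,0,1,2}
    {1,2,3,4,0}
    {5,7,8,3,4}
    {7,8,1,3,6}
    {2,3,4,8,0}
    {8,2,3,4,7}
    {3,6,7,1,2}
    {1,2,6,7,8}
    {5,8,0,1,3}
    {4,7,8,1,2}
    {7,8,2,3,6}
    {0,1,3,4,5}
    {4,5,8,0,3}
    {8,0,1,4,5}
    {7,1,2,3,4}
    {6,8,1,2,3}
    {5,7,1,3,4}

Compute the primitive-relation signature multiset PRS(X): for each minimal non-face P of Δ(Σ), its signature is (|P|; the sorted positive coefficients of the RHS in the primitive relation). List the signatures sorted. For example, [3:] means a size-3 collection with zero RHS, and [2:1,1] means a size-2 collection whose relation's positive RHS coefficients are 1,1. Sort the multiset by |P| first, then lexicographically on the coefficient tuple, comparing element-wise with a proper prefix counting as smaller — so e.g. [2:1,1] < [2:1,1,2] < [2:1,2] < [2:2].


7 collections generate NE(X_Σ); each relation:

  P = {0,7}:  v_{0} + v_{7} = v_{4}  so sig = [2:1]
  P = {2,5}:  v_{2} + v_{5} = v_{0}  so sig = [2:1]
  P = {5,6}:  v_{5} + v_{6} = v_{1}  so sig = [2:1]
  P = {0,6}:  v_{0} + v_{6} = v_{1} + v_{2}  so sig = [2:1,1]
  P = {4,6}:  v_{4} + v_{6} = v_{1} + v_{2} + v_{7}  so sig = [2:1,1,1]
  P = {1,3,4,8}:  v_{1} + v_{3} + v_{4} + v_{8} = v_{5}  so sig = [4:1]
  P = {1,2,3,7,8}:  v_{1} + v_{2} + v_{3} + v_{7} + v_{8} = 0  so sig = [5:]

so the primitive-relation signature multiset is
    [2:1]
    [2:1]
    [2:1]
    [2:1,1]
    [2:1,1,1]
    [4:1]
    [5:]


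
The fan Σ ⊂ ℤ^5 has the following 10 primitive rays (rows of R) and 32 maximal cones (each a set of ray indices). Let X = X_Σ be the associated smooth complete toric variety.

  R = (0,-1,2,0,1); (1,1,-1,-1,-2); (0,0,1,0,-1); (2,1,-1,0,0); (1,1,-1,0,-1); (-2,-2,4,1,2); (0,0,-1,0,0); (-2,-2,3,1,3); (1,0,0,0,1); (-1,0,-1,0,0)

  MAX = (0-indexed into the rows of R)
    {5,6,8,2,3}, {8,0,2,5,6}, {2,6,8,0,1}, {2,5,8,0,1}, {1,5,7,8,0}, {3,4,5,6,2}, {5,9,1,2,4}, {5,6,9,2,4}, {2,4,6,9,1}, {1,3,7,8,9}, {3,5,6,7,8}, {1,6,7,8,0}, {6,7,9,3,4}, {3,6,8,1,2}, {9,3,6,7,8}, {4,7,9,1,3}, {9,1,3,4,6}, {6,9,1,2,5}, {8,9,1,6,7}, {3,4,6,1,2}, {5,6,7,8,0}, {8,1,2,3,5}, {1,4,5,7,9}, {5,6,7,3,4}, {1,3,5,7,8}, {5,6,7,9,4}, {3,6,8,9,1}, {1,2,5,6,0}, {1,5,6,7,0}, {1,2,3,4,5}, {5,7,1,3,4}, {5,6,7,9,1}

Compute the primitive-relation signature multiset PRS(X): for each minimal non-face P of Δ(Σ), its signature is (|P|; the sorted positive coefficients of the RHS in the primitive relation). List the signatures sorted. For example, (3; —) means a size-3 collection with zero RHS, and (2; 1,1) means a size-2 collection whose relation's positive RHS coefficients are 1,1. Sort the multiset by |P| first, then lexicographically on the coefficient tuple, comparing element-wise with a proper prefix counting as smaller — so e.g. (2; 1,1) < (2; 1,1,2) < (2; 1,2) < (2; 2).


Minimal non-faces — 14 found among 10 rays, 32 max cones:

  P={2,7}:  v_{2} + v_{7} = v_{5} — sig = (2; 1)
  P={4,8}:  v_{4} + v_{8} = v_{3} — sig = (2; 1)
  P={0,4}:  v_{0} + v_{4} = v_{2} + v_{8} — sig = (2; 1,1)
  P={0,9}:  v_{0} + v_{9} = v_{1} + v_{6} + v_{7} — sig = (2; 1,1,1)
  P={0,3}:  v_{0} + v_{3} = v_{2} + 2·v_{8} — sig = (2; 1,2)
  P={2,8,9}:  v_{2} + v_{8} + v_{9} = 0 — sig = (3; —)
  P={2,3,9}:  v_{2} + v_{3} + v_{9} = v_{4} — sig = (3; 1)
  P={5,8,9}:  v_{5} + v_{8} + v_{9} = v_{7} — sig = (3; 1)
  P={3,5,9}:  v_{3} + v_{5} + v_{9} = v_{4} + v_{7} — sig = (3; 1,1)
  P={1,4,6,7}:  v_{1} + v_{4} + v_{6} + v_{7} = 0 — sig = (4; —)
  P={1,3,6,7}:  v_{1} + v_{3} + v_{6} + v_{7} = v_{8} — sig = (4; 1)
  P={1,4,5,6}:  v_{1} + v_{4} + v_{5} + v_{6} = v_{2} — sig = (4; 1)
  P={1,5,6,8}:  v_{1} + v_{5} + v_{6} + v_{8} = v_{0} — sig = (4; 1)
  P={1,3,5,6}:  v_{1} + v_{3} + v_{5} + v_{6} = v_{2} + v_{8} — sig = (4; 1,1)

Signatures (|P|; sorted positive RHS coefficients), sorted:
{ (2; 1) ×2,  (2; 1,1),  (2; 1,1,1),  (2; 1,2),  (3; —),  (3; 1) ×2,  (3; 1,1),  (4; —),  (4; 1) ×3,  (4; 1,1) }


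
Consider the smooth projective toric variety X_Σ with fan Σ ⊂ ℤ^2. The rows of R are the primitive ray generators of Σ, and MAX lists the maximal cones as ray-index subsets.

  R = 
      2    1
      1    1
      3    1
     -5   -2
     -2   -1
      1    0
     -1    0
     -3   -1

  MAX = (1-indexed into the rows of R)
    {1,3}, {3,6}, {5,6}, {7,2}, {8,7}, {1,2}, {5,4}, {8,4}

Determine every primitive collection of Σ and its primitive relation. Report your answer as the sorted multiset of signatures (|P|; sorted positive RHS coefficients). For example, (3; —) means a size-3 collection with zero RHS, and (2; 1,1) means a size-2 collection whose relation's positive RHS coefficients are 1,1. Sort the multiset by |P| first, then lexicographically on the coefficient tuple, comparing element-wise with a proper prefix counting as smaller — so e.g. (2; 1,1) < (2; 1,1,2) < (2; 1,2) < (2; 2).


Primitive collections (20):

  • {1,5}:  v_{1} + v_{5} = 0 ; sig = (2; —)
  • {3,8}:  v_{3} + v_{8} = 0 ; sig = (2; —)
  • {6,7}:  v_{6} + v_{7} = 0 ; sig = (2; —)
  • {1,4}:  v_{1} + v_{4} = v_{8} ; sig = (2; 1)
  • {1,6}:  v_{1} + v_{6} = v_{3} ; sig = (2; 1)
  • {1,7}:  v_{1} + v_{7} = v_{2} ; sig = (2; 1)
  • {1,8}:  v_{1} + v_{8} = v_{7} ; sig = (2; 1)
  • {2,5}:  v_{2} + v_{5} = v_{7} ; sig = (2; 1)
  • {2,6}:  v_{2} + v_{6} = v_{1} ; sig = (2; 1)
  • {3,4}:  v_{3} + v_{4} = v_{5} ; sig = (2; 1)
  • {3,5}:  v_{3} + v_{5} = v_{6} ; sig = (2; 1)
  • {3,7}:  v_{3} + v_{7} = v_{1} ; sig = (2; 1)
  • {5,7}:  v_{5} + v_{7} = v_{8} ; sig = (2; 1)
  • {5,8}:  v_{5} + v_{8} = v_{4} ; sig = (2; 1)
  • {6,8}:  v_{6} + v_{8} = v_{5} ; sig = (2; 1)
  • {2,4}:  v_{2} + v_{4} = v_{7} + v_{8} ; sig = (2; 1,1)
  • {2,3}:  v_{2} + v_{3} = 2·v_{1} ; sig = (2; 2)
  • {2,8}:  v_{2} + v_{8} = 2·v_{7} ; sig = (2; 2)
  • {4,6}:  v_{4} + v_{6} = 2·v_{5} ; sig = (2; 2)
  • {4,7}:  v_{4} + v_{7} = 2·v_{8} ; sig = (2; 2)

so the primitive-relation signature multiset is
    (2; —)
    (2; —)
    (2; —)
    (2; 1)
    (2; 1)
    (2; 1)
    (2; 1)
    (2; 1)
    (2; 1)
    (2; 1)
    (2; 1)
    (2; 1)
    (2; 1)
    (2; 1)
    (2; 1)
    (2; 1,1)
    (2; 2)
    (2; 2)
    (2; 2)
    (2; 2)


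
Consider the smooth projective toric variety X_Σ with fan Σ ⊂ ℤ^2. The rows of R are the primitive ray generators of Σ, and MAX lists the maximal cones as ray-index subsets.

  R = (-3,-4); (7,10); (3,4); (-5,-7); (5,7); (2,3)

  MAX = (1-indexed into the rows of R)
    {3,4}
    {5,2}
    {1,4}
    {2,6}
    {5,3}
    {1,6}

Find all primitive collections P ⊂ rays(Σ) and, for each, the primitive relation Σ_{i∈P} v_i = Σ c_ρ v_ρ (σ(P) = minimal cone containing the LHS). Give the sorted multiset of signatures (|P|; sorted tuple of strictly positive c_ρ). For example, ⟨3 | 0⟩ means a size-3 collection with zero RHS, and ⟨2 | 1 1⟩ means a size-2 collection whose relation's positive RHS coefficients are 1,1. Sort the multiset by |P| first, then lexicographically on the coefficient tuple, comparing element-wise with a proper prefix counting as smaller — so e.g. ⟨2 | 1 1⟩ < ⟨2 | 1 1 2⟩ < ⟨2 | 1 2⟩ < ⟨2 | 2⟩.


Δ(Σ) — 6 vertices, 9 min non-faces:

  {1,3}:  v_{1} + v_{3} = 0  →  sig = ⟨2 | 0⟩
  {4,5}:  v_{4} + v_{5} = 0  →  sig = ⟨2 | 0⟩
  {1,5}:  v_{1} + v_{5} = v_{6}  →  sig = ⟨2 | 1⟩
  {2,4}:  v_{2} + v_{4} = v_{6}  →  sig = ⟨2 | 1⟩
  {3,6}:  v_{3} + v_{6} = v_{5}  →  sig = ⟨2 | 1⟩
  {4,6}:  v_{4} + v_{6} = v_{1}  →  sig = ⟨2 | 1⟩
  {5,6}:  v_{5} + v_{6} = v_{2}  →  sig = ⟨2 | 1⟩
  {1,2}:  v_{1} + v_{2} = 2·v_{6}  →  sig = ⟨2 | 2⟩
  {2,3}:  v_{2} + v_{3} = 2·v_{5}  →  sig = ⟨2 | 2⟩

Sorted signature multiset PRS(X):
    |P|=2: 9 collections, coeffs (), (), (1), (1), (1), (1), (1), (2), (2)


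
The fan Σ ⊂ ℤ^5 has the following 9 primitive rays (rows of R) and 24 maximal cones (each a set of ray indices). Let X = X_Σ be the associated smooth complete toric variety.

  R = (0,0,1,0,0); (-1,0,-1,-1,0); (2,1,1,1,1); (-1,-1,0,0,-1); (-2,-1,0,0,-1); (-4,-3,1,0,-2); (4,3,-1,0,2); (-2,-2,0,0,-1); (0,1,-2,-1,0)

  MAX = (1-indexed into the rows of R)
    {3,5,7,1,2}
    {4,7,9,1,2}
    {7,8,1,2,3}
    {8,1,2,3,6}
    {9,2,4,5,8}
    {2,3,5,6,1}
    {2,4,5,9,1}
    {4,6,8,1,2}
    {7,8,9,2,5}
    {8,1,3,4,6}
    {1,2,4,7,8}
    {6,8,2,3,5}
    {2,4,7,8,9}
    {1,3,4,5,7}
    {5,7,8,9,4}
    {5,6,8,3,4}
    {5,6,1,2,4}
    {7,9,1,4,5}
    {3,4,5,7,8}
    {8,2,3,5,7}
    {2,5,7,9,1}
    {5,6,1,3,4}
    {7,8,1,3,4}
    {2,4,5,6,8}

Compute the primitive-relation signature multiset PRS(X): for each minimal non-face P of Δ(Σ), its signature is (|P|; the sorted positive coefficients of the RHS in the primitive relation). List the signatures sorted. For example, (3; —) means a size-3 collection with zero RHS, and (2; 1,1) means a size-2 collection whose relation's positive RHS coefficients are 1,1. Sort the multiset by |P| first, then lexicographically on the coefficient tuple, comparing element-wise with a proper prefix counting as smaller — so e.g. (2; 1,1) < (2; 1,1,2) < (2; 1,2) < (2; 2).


|primitive collections| = 7. Relations:

  P = {6,7}:  v_{6} + v_{7} = 0  ⟹  sig = (2; —)
  P = {3,9}:  v_{3} + v_{9} = v_{5} + v_{7}  ⟹  sig = (2; 1,1)
  P = {6,9}:  v_{6} + v_{9} = v_{2} + v_{4} + v_{5}  ⟹  sig = (2; 1,1,1)
  P = {2,3,4}:  v_{2} + v_{3} + v_{4} = 0  ⟹  sig = (3; —)
  P = {1,5,8}:  v_{1} + v_{5} + v_{8} = v_{6}  ⟹  sig = (3; 1)
  P = {1,8,9}:  v_{1} + v_{8} + v_{9} = v_{2} + v_{4}  ⟹  sig = (3; 1,1)
  P = {2,4,5,7}:  v_{2} + v_{4} + v_{5} + v_{7} = v_{9}  ⟹  sig = (4; 1)

so the primitive-relation signature multiset is
    (2; —)
    (2; 1,1)
    (2; 1,1,1)
    (3; —)
    (3; 1)
    (3; 1,1)
    (4; 1)


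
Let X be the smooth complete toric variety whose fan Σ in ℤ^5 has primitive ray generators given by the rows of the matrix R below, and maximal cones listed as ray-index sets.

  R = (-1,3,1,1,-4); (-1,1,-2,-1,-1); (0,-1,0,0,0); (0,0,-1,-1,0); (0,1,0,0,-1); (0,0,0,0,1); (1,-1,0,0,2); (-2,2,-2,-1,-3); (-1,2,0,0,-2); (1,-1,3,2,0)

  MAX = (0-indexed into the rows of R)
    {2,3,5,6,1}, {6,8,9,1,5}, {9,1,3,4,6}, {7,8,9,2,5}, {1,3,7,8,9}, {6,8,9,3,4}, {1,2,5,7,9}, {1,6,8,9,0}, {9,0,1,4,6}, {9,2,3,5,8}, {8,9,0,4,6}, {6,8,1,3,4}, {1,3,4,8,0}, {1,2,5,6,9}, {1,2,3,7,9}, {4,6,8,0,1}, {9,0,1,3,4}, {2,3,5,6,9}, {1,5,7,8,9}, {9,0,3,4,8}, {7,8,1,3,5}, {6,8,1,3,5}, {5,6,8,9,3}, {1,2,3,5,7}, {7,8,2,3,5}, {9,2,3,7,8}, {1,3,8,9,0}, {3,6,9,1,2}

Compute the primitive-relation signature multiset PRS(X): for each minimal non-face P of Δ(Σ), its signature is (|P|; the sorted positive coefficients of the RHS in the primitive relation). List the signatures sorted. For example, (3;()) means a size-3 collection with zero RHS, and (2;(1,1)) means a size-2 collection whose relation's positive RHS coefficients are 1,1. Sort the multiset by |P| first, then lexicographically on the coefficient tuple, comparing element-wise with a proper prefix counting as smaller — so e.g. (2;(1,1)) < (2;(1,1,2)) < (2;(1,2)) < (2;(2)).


14 collections generate NE(X_Σ); each relation:

  {6,7}:  v_{6} + v_{7} = v_{1}  →  sig = (2;(1))
  {4,5}:  v_{4} + v_{5} = v_{6} + v_{8}  →  sig = (2;(1,1))
  {2,4}:  v_{2} + v_{4} = v_{1} + v_{3} + v_{9}  →  sig = (2;(1,1,1))
  {0,5}:  v_{0} + v_{5} = v_{1} + v_{6} + 2·v_{8} + v_{9}  →  sig = (2;(1,1,1,2))
  {4,7}:  v_{4} + v_{7} = 2·v_{1} + v_{3} + v_{8} + v_{9}  →  sig = (2;(1,1,1,2))
  {0,2}:  v_{0} + v_{2} = 2·v_{1} + v_{3} + v_{8} + 2·v_{9}  →  sig = (2;(1,1,2,2))
  {0,7}:  v_{0} + v_{7} = 3·v_{1} + v_{3} + 2·v_{8} + 2·v_{9}  →  sig = (2;(1,2,2,3))
  {2,6,8}:  v_{2} + v_{6} + v_{8} = 0  →  sig = (3;())
  {1,2,8}:  v_{1} + v_{2} + v_{8} = v_{7}  →  sig = (3;(1))
  {0,3,6}:  v_{0} + v_{3} + v_{6} = 2·v_{4}  →  sig = (3;(2))
  {1,3,5,9}:  v_{1} + v_{3} + v_{5} + v_{9} = 0  →  sig = (4;())
  {1,4,8,9}:  v_{1} + v_{4} + v_{8} + v_{9} = v_{0}  →  sig = (4;(1))
  {3,5,7,9}:  v_{3} + v_{5} + v_{7} + v_{9} = v_{2} + v_{8}  →  sig = (4;(1,1))
  {1,3,6,8,9}:  v_{1} + v_{3} + v_{6} + v_{8} + v_{9} = v_{4}  →  sig = (5;(1))

Hence PRS(X_Σ) =
    |P|=2: 7 collections, coeffs (1), (1,1), (1,1,1), (1,1,1,2), (1,1,1,2), (1,1,2,2), (1,2,2,3)
    |P|=3: 3 collections, coeffs (), (1), (2)
    |P|=4: 3 collections, coeffs (), (1), (1,1)
    |P|=5: 1 collection, coeffs (1)
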